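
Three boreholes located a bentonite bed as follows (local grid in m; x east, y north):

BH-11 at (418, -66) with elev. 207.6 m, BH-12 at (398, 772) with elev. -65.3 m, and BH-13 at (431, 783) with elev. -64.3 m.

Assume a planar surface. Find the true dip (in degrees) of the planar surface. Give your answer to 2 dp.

19.32°

Two edge vectors: BH-11→BH-12 = (-20, 838, -272.9), BH-11→BH-13 = (13, 849, -271.9).
Normal n = (BH-11→BH-12) × (BH-11→BH-13) = (3839.9, -8985.7, -27874).
So ∂z/∂x = −n_x/n_z = 0.13776 and ∂z/∂y = −n_y/n_z = −0.32237.
Gradient magnitude |∇z| = √(a² + b²) = √(0.01898 + 0.10392) = 0.35057.
True dip = arctan(0.35057) = 19.32°, dipping toward NNW (azimuth ≈ 337°).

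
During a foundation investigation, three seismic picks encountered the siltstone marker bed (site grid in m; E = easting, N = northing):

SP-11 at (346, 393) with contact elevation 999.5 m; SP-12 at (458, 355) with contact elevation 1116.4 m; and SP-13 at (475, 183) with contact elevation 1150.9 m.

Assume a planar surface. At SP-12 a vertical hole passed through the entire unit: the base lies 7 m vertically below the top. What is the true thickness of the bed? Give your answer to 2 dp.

4.91 m

Two edge vectors: SP-11→SP-12 = (112, -38, 116.9), SP-11→SP-13 = (129, -210, 151.4).
Normal n = (SP-11→SP-12) × (SP-11→SP-13) = (18795.8, -1876.7, -18618).
So ∂z/∂E = −n_x/n_z = 1.00955 and ∂z/∂N = −n_y/n_z = −0.10080.
|∇z| = √(a²+b²) = 1.01457, so dip δ = arctan(1.01457) = 45.41°.
True thickness = vertical thickness × cos δ = 7 × cos 45.41° = 4.91 m.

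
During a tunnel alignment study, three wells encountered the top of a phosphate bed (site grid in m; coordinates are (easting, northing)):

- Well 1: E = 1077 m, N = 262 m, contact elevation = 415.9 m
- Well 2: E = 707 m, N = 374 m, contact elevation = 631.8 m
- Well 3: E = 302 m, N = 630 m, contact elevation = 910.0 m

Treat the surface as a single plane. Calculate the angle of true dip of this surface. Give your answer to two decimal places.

Let the plane be z = a·E + b·N + c.
Well 2−Well 1: −370a + 112b = 215.9;  Well 3−Well 1: −775a + 368b = 494.1.
Solving gives a = −0.48849, b = 0.31391.
Gradient magnitude |∇z| = √(a² + b²) = √(0.23863 + 0.09854) = 0.58066.
True dip = arctan(0.58066) = 30.14°, dipping toward ESE (azimuth ≈ 123°).

30.14°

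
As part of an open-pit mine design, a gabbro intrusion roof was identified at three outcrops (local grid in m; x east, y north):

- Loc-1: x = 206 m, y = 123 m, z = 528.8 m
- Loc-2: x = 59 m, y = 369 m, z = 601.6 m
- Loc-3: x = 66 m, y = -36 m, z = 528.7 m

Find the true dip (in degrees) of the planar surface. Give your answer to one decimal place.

14.9°

Let the plane be z = a·x + b·y + c.
Loc-2−Loc-1: −147a + 246b = 72.8;  Loc-3−Loc-1: −140a − 159b = −0.1.
Solving gives a = −0.19979, b = 0.17655.
Gradient magnitude |∇z| = √(a² + b²) = √(0.03992 + 0.03117) = 0.26662.
True dip = arctan(0.26662) = 14.9°, dipping toward SE (azimuth ≈ 131°).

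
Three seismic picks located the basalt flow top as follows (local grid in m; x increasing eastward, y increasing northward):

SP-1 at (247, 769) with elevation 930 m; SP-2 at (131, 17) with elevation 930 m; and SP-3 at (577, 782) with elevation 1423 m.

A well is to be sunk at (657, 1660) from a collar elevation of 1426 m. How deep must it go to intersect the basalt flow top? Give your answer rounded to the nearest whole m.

Two edge vectors: SP-1→SP-2 = (-116, -752, 0), SP-1→SP-3 = (330, 13, 493).
Normal n = (SP-1→SP-2) × (SP-1→SP-3) = (-370736, 57188, 246652).
So ∂z/∂x = −n_x/n_z = 1.50307 and ∂z/∂y = −n_y/n_z = −0.23186.
Intercept c from SP-1: 930 − 371.26 + 178.30 = 737.04.
At (657, 1660): z_contact = 987.5 − 384.9 + 737.04 = 1339.7 m.
Depth below ground = 1426 − 1339.7 = 86 m.

86 m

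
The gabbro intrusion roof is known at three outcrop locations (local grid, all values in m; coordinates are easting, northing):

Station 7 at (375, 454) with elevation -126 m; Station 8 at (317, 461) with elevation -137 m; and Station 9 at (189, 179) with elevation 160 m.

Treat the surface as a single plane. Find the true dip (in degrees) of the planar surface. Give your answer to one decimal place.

Two edge vectors: Station 7→Station 8 = (-58, 7, -11), Station 7→Station 9 = (-186, -275, 286).
Normal n = (Station 7→Station 8) × (Station 7→Station 9) = (-1023, 18634, 17252).
So ∂z/∂easting = −n_x/n_z = 0.05930 and ∂z/∂northing = −n_y/n_z = −1.08011.
Gradient magnitude |∇z| = √(a² + b²) = √(0.00352 + 1.16663) = 1.08173.
True dip = arctan(1.08173) = 47.2°, dipping toward N (azimuth ≈ 357°).

47.2°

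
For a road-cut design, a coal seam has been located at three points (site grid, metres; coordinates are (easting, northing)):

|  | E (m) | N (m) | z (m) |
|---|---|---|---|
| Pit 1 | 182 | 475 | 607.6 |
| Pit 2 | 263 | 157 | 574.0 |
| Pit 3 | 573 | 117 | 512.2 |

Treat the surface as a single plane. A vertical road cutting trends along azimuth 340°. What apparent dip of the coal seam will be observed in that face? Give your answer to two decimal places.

6.79°

Two edge vectors: Pit 1→Pit 2 = (81, -318, -33.6), Pit 1→Pit 3 = (391, -358, -95.4).
Normal n = (Pit 1→Pit 2) × (Pit 1→Pit 3) = (18308.4, -5410.2, 95340).
So ∂z/∂E = −n_x/n_z = −0.19203 and ∂z/∂N = −n_y/n_z = 0.05675.
Unit vector along 340° is (sin 340°, cos 340°) = (-0.3420, 0.9397).
Slope in that direction = a·(-0.3420) + b·(0.9397) = 0.11900.
Apparent dip = arctan|0.11900| = 6.79° (true dip is 11.3°, so apparent ≤ true as expected).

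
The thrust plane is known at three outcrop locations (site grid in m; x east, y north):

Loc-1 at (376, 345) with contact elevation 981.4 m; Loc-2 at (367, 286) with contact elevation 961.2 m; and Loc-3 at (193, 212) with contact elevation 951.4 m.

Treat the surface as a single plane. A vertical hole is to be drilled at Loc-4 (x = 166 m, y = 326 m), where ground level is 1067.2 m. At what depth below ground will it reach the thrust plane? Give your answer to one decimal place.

Let the plane be z = a·x + b·y + c.
Loc-2−Loc-1: −9a − 59b = −20.2;  Loc-3−Loc-1: −183a − 133b = −30.
Solving gives a = −0.09548, b = 0.35694.
Then c = 981.4 − a·376 − b·345 = 894.16.
At (166, 326): z_contact = −15.85 + 116.36 + 894.16 = 994.67 m.
Depth below ground = 1067.2 − 994.67 = 72.5 m.

72.5 m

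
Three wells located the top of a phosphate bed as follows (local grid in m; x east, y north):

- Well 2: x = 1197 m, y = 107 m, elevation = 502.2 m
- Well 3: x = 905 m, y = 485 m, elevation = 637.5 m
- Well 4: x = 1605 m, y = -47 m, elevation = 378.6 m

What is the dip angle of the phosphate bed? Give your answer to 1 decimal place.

16.4°

Two edge vectors: Well 2→Well 3 = (-292, 378, 135.3), Well 2→Well 4 = (408, -154, -123.6).
Normal n = (Well 2→Well 3) × (Well 2→Well 4) = (-25884.6, 19111.2, -109256).
So ∂z/∂x = −n_x/n_z = −0.23692 and ∂z/∂y = −n_y/n_z = 0.17492.
Gradient magnitude |∇z| = √(a² + b²) = √(0.05613 + 0.03060) = 0.29449.
True dip = arctan(0.29449) = 16.4°, dipping toward SE (azimuth ≈ 126°).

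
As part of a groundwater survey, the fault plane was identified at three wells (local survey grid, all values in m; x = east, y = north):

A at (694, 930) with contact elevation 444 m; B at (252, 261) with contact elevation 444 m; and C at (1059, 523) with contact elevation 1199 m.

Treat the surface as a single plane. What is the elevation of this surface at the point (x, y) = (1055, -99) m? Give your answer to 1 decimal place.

Two edge vectors: A→B = (-442, -669, 0), A→C = (365, -407, 755).
Normal n = (A→B) × (A→C) = (-505095, 333710, 424079).
So ∂z/∂x = −n_x/n_z = 1.191040 and ∂z/∂y = −n_y/n_z = −0.786905.
Intercept c from A: 444 − 826.58 + 731.82 = 349.24.
At (1055, -99): z = 1256.5 + 77.9 + 349.24 = 1683.7 m.

1683.7 m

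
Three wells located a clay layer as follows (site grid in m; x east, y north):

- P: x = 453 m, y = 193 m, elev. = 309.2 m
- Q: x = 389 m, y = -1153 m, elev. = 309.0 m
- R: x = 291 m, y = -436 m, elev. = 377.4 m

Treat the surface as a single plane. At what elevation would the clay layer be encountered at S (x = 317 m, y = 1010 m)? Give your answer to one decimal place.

399.7 m

Two edge vectors: P→Q = (-64, -1346, -0.2), P→R = (-162, -629, 68.2).
Normal n = (P→Q) × (P→R) = (-91923, 4397.2, -177796).
So ∂z/∂x = −n_x/n_z = −0.517014 and ∂z/∂y = −n_y/n_z = 0.024732.
Intercept c from P: 309.2 + 234.21 − 4.77 = 538.63.
At (317, 1010): z = −163.9 + 25.0 + 538.63 = 399.7 m.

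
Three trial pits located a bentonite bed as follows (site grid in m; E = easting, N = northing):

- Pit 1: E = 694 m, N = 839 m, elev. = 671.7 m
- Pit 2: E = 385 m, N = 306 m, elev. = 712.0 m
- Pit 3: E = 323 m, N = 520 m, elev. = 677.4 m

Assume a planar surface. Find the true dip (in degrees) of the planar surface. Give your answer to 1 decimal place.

9.4°

Let the plane be z = a·E + b·N + c.
Pit 2−Pit 1: −309a − 533b = 40.3;  Pit 3−Pit 1: −371a − 319b = 5.7.
Solving gives a = 0.09900, b = −0.13300.
Gradient magnitude |∇z| = √(a² + b²) = √(0.00980 + 0.01769) = 0.16580.
True dip = arctan(0.16580) = 9.4°, dipping toward NW (azimuth ≈ 323°).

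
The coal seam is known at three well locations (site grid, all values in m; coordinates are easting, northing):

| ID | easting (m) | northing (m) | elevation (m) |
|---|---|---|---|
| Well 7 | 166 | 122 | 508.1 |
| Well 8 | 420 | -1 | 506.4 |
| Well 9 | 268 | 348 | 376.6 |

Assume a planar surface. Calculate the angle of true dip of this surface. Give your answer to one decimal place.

28.0°

Two edge vectors: Well 7→Well 8 = (254, -123, -1.7), Well 7→Well 9 = (102, 226, -131.5).
Normal n = (Well 7→Well 8) × (Well 7→Well 9) = (16558.7, 33227.6, 69950).
So ∂z/∂easting = −n_x/n_z = −0.23672 and ∂z/∂northing = −n_y/n_z = −0.47502.
Gradient magnitude |∇z| = √(a² + b²) = √(0.05604 + 0.22564) = 0.53074.
True dip = arctan(0.53074) = 28.0°, dipping toward NNE (azimuth ≈ 026°).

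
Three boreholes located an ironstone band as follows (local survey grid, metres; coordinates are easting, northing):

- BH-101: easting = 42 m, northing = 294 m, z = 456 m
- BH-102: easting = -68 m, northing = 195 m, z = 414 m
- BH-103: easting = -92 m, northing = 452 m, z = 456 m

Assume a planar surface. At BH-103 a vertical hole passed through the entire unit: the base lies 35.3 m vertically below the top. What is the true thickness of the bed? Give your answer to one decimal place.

Two edge vectors: BH-101→BH-102 = (-110, -99, -42), BH-101→BH-103 = (-134, 158, 0).
Normal n = (BH-101→BH-102) × (BH-101→BH-103) = (6636, 5628, -30646).
So ∂z/∂easting = −n_x/n_z = 0.21654 and ∂z/∂northing = −n_y/n_z = 0.18365.
|∇z| = √(a²+b²) = 0.28393, so dip δ = arctan(0.28393) = 15.85°.
True thickness = vertical thickness × cos δ = 35.3 × cos 15.85° = 34.0 m.

34.0 m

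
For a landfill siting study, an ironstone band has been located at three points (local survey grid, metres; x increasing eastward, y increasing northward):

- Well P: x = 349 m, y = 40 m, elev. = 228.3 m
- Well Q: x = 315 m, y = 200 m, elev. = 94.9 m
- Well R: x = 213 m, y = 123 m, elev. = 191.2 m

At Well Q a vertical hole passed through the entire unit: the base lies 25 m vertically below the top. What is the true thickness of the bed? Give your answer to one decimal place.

Two edge vectors: Well P→Well Q = (-34, 160, -133.4), Well P→Well R = (-136, 83, -37.1).
Normal n = (Well P→Well Q) × (Well P→Well R) = (5136.2, 16881, 18938).
So ∂z/∂x = −n_x/n_z = −0.27121 and ∂z/∂y = −n_y/n_z = −0.89138.
|∇z| = √(a²+b²) = 0.93173, so dip δ = arctan(0.93173) = 42.98°.
True thickness = vertical thickness × cos δ = 25 × cos 42.98° = 18.3 m.

18.3 m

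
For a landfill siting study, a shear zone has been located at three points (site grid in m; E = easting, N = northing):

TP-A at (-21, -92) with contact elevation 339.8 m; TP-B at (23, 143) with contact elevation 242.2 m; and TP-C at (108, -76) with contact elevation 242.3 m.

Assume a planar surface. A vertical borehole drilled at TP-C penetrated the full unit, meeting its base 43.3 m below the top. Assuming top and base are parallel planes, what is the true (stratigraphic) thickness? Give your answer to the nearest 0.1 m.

34.2 m

Two edge vectors: TP-A→TP-B = (44, 235, -97.6), TP-A→TP-C = (129, 16, -97.5).
Normal n = (TP-A→TP-B) × (TP-A→TP-C) = (-21350.9, -8300.4, -29611).
So ∂z/∂E = −n_x/n_z = −0.72105 and ∂z/∂N = −n_y/n_z = −0.28031.
|∇z| = √(a²+b²) = 0.77362, so dip δ = arctan(0.77362) = 37.73°.
True thickness = vertical thickness × cos δ = 43.3 × cos 37.73° = 34.2 m.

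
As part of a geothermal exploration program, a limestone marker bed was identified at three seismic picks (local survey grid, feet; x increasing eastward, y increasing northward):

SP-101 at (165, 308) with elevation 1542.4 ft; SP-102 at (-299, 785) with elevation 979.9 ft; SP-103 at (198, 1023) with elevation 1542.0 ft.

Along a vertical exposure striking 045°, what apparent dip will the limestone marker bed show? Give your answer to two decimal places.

Two edge vectors: SP-101→SP-102 = (-464, 477, -562.5), SP-101→SP-103 = (33, 715, -0.4).
Normal n = (SP-101→SP-102) × (SP-101→SP-103) = (401996.7, -18748.1, -347501).
So ∂z/∂x = −n_x/n_z = 1.15682 and ∂z/∂y = −n_y/n_z = −0.05395.
Unit vector along 045° is (sin 45°, cos 45°) = (0.7071, 0.7071).
Slope in that direction = a·(0.7071) + b·(0.7071) = 0.77985.
Apparent dip = arctan|0.77985| = 37.95° (true dip is 49.2°, so apparent ≤ true as expected).

37.95°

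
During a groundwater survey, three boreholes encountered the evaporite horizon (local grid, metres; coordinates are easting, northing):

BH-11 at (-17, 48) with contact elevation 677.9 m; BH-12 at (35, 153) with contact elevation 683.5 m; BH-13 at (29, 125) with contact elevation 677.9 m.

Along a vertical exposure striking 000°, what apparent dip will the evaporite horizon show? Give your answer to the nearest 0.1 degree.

Let the plane be z = a·easting + b·northing + c.
BH-12−BH-11: 52a + 105b = 5.6;  BH-13−BH-11: 46a + 77b = 0.
Solving gives a = −0.52203, b = 0.31186.
Unit vector along 000° is (sin 0°, cos 0°) = (0.0000, 1.0000).
Slope in that direction = a·(0.0000) + b·(1.0000) = 0.31186.
Apparent dip = arctan|0.31186| = 17.3° (true dip is 31.3°, so apparent ≤ true as expected).

17.3°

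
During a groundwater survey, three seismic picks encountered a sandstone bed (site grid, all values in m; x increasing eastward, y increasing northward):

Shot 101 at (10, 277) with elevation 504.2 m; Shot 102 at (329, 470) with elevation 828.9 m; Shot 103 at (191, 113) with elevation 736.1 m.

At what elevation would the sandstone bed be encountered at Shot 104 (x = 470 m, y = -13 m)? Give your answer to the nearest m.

Two edge vectors: Shot 101→Shot 102 = (319, 193, 324.7), Shot 101→Shot 103 = (181, -164, 231.9).
Normal n = (Shot 101→Shot 102) × (Shot 101→Shot 103) = (98007.5, -15205.4, -87249).
So ∂z/∂x = −n_x/n_z = 1.12331 and ∂z/∂y = −n_y/n_z = −0.17428.
Intercept c from Shot 101: 504.2 − 11.23 + 48.27 = 541.24.
At (470, -13): z = 528.0 + 2.3 + 541.24 = 1071.5 m.

1071 m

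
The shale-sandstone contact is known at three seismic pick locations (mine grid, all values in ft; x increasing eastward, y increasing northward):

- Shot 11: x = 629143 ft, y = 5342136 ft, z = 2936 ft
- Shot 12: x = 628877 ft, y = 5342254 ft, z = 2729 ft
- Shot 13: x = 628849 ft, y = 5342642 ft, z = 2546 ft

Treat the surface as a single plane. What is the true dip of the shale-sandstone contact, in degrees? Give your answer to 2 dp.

Let the plane be z = a·x + b·y + c.
Shot 12−Shot 11: −266a + 118b = −207;  Shot 13−Shot 11: −294a + 506b = −390.
Solving gives a = 0.58778, b = −0.42923.
Gradient magnitude |∇z| = √(a² + b²) = √(0.34549 + 0.18424) = 0.72783.
True dip = arctan(0.72783) = 36.05°, dipping toward NW (azimuth ≈ 306°).

36.05°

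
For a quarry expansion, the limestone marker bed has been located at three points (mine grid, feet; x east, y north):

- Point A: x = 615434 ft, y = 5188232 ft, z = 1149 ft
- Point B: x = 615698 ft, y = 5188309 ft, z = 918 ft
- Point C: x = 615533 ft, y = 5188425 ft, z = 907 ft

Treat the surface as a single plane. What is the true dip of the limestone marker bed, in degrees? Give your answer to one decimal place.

Let the plane be z = a·x + b·y + c.
Point B−Point A: 264a + 77b = −231;  Point C−Point A: 99a + 193b = −242.
Solving gives a = −0.59888, b = −0.94669.
Gradient magnitude |∇z| = √(a² + b²) = √(0.35866 + 0.89622) = 1.12021.
True dip = arctan(1.12021) = 48.2°, dipping toward NNE (azimuth ≈ 032°).

48.2°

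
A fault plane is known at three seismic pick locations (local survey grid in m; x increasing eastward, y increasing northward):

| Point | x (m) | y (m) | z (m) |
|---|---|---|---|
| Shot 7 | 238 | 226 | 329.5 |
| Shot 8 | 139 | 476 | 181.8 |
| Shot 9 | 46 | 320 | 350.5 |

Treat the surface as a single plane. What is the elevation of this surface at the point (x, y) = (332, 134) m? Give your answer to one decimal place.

355.4 m

Two edge vectors: Shot 7→Shot 8 = (-99, 250, -147.7), Shot 7→Shot 9 = (-192, 94, 21).
Normal n = (Shot 7→Shot 8) × (Shot 7→Shot 9) = (19133.8, 30437.4, 38694).
So ∂z/∂x = −n_x/n_z = −0.49449 and ∂z/∂y = −n_y/n_z = −0.78662.
Intercept c from Shot 7: 329.5 + 117.69 + 177.78 = 624.96.
At (332, 134): z = −164.2 − 105.4 + 624.96 = 355.4 m.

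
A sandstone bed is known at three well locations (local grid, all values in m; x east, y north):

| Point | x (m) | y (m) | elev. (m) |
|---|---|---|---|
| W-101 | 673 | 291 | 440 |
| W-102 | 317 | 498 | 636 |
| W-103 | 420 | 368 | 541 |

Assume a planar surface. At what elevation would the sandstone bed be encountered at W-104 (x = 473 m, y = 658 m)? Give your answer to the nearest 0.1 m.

Let the plane be z = a·x + b·y + c.
W-102−W-101: −356a + 207b = 196;  W-103−W-101: −253a + 77b = 101.
Solving gives a = −0.23298, b = 0.54618.
Then c = 440 − a·673 − b·291 = 437.86.
At (473, 658): z = −110.2 + 359.4 + 437.86 = 687.0 m.

687.0 m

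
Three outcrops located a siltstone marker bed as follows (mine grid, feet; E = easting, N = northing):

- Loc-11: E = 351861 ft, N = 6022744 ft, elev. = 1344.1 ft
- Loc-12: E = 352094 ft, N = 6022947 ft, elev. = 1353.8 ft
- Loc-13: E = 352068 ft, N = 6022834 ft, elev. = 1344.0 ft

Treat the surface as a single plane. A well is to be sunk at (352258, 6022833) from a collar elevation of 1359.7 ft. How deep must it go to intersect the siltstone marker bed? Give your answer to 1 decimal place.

Let the plane be z = a·E + b·N + c.
Loc-12−Loc-11: 233a + 203b = 9.7;  Loc-13−Loc-11: 207a + 90b = −0.1.
Solving gives a = −0.042435039, b = 0.096489478.
Then c = 1344.1 − a·351861 − b·6022744 = −564856.09.
At (352258, 6022833): z_contact = −14948.08 + 581140.01 − 564856.09 = 1335.84 ft.
Depth below ground = 1359.7 − 1335.84 = 23.9 ft.

23.9 ft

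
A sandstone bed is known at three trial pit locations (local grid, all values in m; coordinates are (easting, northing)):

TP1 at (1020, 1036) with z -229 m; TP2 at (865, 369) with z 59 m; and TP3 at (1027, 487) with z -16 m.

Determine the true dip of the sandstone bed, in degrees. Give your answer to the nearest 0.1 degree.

Let the plane be z = a·E + b·N + c.
TP2−TP1: −155a − 667b = 288;  TP3−TP1: 7a − 549b = 213.
Solving gives a = −0.17870, b = −0.39026.
Gradient magnitude |∇z| = √(a² + b²) = √(0.03193 + 0.15230) = 0.42923.
True dip = arctan(0.42923) = 23.2°, dipping toward NNE (azimuth ≈ 025°).

23.2°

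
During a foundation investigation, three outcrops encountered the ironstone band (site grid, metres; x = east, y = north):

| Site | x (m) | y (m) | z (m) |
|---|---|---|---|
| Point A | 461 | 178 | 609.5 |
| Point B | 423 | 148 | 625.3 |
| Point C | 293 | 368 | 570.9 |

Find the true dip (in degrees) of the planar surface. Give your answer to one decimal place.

20.2°

Two edge vectors: Point A→Point B = (-38, -30, 15.8), Point A→Point C = (-168, 190, -38.6).
Normal n = (Point A→Point B) × (Point A→Point C) = (-1844, -4121.2, -12260).
So ∂z/∂x = −n_x/n_z = −0.15041 and ∂z/∂y = −n_y/n_z = −0.33615.
Gradient magnitude |∇z| = √(a² + b²) = √(0.02262 + 0.11300) = 0.36827.
True dip = arctan(0.36827) = 20.2°, dipping toward NNE (azimuth ≈ 024°).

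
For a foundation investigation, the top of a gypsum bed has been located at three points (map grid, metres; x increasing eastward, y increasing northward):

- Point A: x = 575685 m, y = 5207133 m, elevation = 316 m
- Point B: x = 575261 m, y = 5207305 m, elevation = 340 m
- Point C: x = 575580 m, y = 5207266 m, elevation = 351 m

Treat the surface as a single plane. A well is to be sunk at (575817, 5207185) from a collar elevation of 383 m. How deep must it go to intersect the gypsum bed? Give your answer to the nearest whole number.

Let the plane be z = a·x + b·y + c.
Point B−Point A: −424a + 172b = 24;  Point C−Point A: −105a + 133b = 35.
Solving gives a = 0.07377648, b = 0.32140248.
Then c = 316 − a·575685 − b·5207133 = −1715741.49.
At (575817, 5207185): z_contact = 42481.8 + 1673602.2 − 1715741.49 = 342.5 m.
Depth below ground = 383 − 342.5 = 41 m.

41 m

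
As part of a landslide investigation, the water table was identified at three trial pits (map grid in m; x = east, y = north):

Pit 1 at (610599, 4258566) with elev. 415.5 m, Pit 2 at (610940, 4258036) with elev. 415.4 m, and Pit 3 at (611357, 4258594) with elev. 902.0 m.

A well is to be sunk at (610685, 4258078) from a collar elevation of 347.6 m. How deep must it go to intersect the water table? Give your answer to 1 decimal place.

75.1 m

Two edge vectors: Pit 1→Pit 2 = (341, -530, -0.1), Pit 1→Pit 3 = (758, 28, 486.5).
Normal n = (Pit 1→Pit 2) × (Pit 1→Pit 3) = (-257842.2, -165972.3, 411288).
So ∂z/∂x = −n_x/n_z = 0.626913987 and ∂z/∂y = −n_y/n_z = 0.403542773.
Intercept c from Pit 1: 415.5 − 382793.05 − 1718513.53 = −2100891.09.
At (610685, 4258078): z_contact = 382846.97 + 1718316.60 − 2100891.09 = 272.49 m.
Depth below ground = 347.6 − 272.49 = 75.1 m.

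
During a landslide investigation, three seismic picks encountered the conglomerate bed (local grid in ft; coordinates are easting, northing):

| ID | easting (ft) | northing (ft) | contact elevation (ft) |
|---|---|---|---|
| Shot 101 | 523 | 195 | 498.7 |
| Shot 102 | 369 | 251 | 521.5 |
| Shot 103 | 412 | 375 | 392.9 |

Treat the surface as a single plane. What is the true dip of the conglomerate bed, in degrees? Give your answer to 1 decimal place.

44.8°

Two edge vectors: Shot 101→Shot 102 = (-154, 56, 22.8), Shot 101→Shot 103 = (-111, 180, -105.8).
Normal n = (Shot 101→Shot 102) × (Shot 101→Shot 103) = (-10028.8, -18824, -21504).
So ∂z/∂easting = −n_x/n_z = −0.46637 and ∂z/∂northing = −n_y/n_z = −0.87537.
Gradient magnitude |∇z| = √(a² + b²) = √(0.21750 + 0.76628) = 0.99185.
True dip = arctan(0.99185) = 44.8°, dipping toward NNE (azimuth ≈ 028°).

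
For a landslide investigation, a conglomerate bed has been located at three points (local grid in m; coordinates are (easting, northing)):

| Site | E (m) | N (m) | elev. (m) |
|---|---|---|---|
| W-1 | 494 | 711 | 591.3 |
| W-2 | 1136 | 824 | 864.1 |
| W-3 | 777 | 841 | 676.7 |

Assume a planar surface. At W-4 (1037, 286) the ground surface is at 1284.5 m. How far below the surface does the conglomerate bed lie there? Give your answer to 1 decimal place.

236.2 m

Two edge vectors: W-1→W-2 = (642, 113, 272.8), W-1→W-3 = (283, 130, 85.4).
Normal n = (W-1→W-2) × (W-1→W-3) = (-25813.8, 22375.6, 51481).
So ∂z/∂E = −n_x/n_z = 0.501424 and ∂z/∂N = −n_y/n_z = −0.434638.
Intercept c from W-1: 591.3 − 247.70 + 309.03 = 652.62.
At (1037, 286): z_contact = 519.98 − 124.31 + 652.62 = 1048.29 m.
Depth below ground = 1284.5 − 1048.29 = 236.2 m.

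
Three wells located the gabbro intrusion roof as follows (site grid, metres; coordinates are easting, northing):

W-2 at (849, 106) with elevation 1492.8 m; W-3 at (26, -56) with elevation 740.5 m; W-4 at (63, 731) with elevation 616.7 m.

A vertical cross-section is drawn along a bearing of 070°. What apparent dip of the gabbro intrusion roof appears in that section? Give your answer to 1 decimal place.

Two edge vectors: W-2→W-3 = (-823, -162, -752.3), W-2→W-4 = (-786, 625, -876.1).
Normal n = (W-2→W-3) × (W-2→W-4) = (612115.7, -129722.5, -641707).
So ∂z/∂easting = −n_x/n_z = 0.95389 and ∂z/∂northing = −n_y/n_z = −0.20215.
Unit vector along 070° is (sin 70°, cos 70°) = (0.9397, 0.3420).
Slope in that direction = a·(0.9397) + b·(0.3420) = 0.82722.
Apparent dip = arctan|0.82722| = 39.6° (true dip is 44.3°, so apparent ≤ true as expected).

39.6°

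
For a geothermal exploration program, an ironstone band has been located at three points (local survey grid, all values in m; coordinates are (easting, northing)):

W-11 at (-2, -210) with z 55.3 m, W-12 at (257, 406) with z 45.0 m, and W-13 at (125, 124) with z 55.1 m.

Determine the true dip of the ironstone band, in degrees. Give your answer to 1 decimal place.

23.2°

Two edge vectors: W-11→W-12 = (259, 616, -10.3), W-11→W-13 = (127, 334, -0.2).
Normal n = (W-11→W-12) × (W-11→W-13) = (3317, -1256.3, 8274).
So ∂z/∂E = −n_x/n_z = −0.40089 and ∂z/∂N = −n_y/n_z = 0.15184.
Gradient magnitude |∇z| = √(a² + b²) = √(0.16072 + 0.02305) = 0.42868.
True dip = arctan(0.42868) = 23.2°, dipping toward ESE (azimuth ≈ 111°).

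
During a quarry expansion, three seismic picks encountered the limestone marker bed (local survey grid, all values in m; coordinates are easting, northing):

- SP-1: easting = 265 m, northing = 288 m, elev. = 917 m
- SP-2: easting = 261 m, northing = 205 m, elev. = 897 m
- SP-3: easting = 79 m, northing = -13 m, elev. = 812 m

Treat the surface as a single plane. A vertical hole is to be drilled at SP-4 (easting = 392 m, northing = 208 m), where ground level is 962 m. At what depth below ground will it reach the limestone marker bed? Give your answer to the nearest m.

Let the plane be z = a·easting + b·northing + c.
SP-2−SP-1: −4a − 83b = −20;  SP-3−SP-1: −186a − 301b = −105.
Solving gives a = 0.18934, b = 0.23184.
Then c = 917 − a·265 − b·288 = 800.06.
At (392, 208): z_contact = 74.2 + 48.2 + 800.06 = 922.5 m.
Depth below ground = 962 − 922.5 = 40 m.

40 m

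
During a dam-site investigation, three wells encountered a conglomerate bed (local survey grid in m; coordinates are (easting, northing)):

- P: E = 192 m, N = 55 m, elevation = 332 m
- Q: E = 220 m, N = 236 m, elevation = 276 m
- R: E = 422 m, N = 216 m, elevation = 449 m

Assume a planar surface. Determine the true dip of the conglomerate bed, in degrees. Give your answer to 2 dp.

42.69°

Two edge vectors: P→Q = (28, 181, -56), P→R = (230, 161, 117).
Normal n = (P→Q) × (P→R) = (30193, -16156, -37122).
So ∂z/∂E = −n_x/n_z = 0.81335 and ∂z/∂N = −n_y/n_z = −0.43521.
Gradient magnitude |∇z| = √(a² + b²) = √(0.66153 + 0.18941) = 0.92246.
True dip = arctan(0.92246) = 42.69°, dipping toward WNW (azimuth ≈ 298°).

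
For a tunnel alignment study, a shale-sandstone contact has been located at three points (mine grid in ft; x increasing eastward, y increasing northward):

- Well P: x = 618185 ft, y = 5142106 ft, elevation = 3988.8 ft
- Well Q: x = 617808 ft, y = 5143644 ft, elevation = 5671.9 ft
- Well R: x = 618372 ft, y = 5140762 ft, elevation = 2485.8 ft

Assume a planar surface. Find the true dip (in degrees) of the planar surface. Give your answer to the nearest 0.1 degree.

49.5°

Let the plane be z = a·x + b·y + c.
Well Q−Well P: −377a + 1538b = 1683.1;  Well R−Well P: 187a − 1344b = −1503.
Solving gives a = 0.22607, b = 1.14976.
Gradient magnitude |∇z| = √(a² + b²) = √(0.05111 + 1.32194) = 1.17177.
True dip = arctan(1.17177) = 49.5°, dipping toward S (azimuth ≈ 191°).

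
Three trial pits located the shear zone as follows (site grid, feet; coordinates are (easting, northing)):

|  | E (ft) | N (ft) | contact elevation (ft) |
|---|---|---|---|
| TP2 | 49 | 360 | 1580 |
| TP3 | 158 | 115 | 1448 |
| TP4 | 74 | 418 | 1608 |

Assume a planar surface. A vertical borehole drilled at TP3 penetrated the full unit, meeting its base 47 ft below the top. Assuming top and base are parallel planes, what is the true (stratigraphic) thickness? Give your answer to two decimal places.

Let the plane be z = a·E + b·N + c.
TP3−TP2: 109a − 245b = −132;  TP4−TP2: 25a + 58b = 28.
Solving gives a = −0.06395, b = 0.51032.
|∇z| = √(a²+b²) = 0.51432, so dip δ = arctan(0.51432) = 27.22°.
True thickness = vertical thickness × cos δ = 47 × cos 27.22° = 41.80 ft.

41.80 ft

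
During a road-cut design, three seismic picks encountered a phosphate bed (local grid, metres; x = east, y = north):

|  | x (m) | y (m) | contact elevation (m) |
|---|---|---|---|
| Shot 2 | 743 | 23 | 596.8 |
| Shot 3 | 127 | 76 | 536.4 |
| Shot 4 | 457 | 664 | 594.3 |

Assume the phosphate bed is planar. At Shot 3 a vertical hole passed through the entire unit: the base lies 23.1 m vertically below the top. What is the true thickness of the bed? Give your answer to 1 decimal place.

Let the plane be z = a·x + b·y + c.
Shot 3−Shot 2: −616a + 53b = −60.4;  Shot 4−Shot 2: −286a + 641b = −2.5.
Solving gives a = 0.10162, b = 0.04144.
|∇z| = √(a²+b²) = 0.10974, so dip δ = arctan(0.10974) = 6.26°.
True thickness = vertical thickness × cos δ = 23.1 × cos 6.26° = 23.0 m.

23.0 m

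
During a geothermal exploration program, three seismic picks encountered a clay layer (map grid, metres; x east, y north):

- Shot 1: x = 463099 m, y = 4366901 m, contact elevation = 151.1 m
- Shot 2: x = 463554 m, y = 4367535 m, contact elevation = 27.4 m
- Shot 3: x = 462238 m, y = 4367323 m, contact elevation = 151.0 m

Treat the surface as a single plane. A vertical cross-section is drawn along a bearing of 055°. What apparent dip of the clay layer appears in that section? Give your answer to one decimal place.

Two edge vectors: Shot 1→Shot 2 = (455, 634, -123.7), Shot 1→Shot 3 = (-861, 422, -0.1).
Normal n = (Shot 1→Shot 2) × (Shot 1→Shot 3) = (52138, 106551.2, 737884).
So ∂z/∂x = −n_x/n_z = −0.07066 and ∂z/∂y = −n_y/n_z = −0.14440.
Unit vector along 055° is (sin 55°, cos 55°) = (0.8192, 0.5736).
Slope in that direction = a·(0.8192) + b·(0.5736) = −0.14071.
Apparent dip = arctan|0.14071| = 8.0° (true dip is 9.1°, so apparent ≤ true as expected).

8.0°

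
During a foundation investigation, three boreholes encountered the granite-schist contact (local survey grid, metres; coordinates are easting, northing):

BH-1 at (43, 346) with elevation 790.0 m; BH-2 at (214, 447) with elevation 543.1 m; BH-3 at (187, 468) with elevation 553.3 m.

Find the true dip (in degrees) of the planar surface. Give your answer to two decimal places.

51.45°

Let the plane be z = a·easting + b·northing + c.
BH-2−BH-1: 171a + 101b = −246.9;  BH-3−BH-1: 144a + 122b = −236.7.
Solving gives a = −0.98371, b = −0.77906.
Gradient magnitude |∇z| = √(a² + b²) = √(0.96769 + 0.60693) = 1.25484.
True dip = arctan(1.25484) = 51.45°, dipping toward NE (azimuth ≈ 052°).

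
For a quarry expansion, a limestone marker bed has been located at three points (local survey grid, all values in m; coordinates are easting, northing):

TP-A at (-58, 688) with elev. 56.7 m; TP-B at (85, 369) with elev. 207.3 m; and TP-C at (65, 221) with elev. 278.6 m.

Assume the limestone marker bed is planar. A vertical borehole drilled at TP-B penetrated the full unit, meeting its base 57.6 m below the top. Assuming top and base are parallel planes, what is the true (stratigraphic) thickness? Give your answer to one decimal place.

Two edge vectors: TP-A→TP-B = (143, -319, 150.6), TP-A→TP-C = (123, -467, 221.9).
Normal n = (TP-A→TP-B) × (TP-A→TP-C) = (-455.9, -13207.9, -27544).
So ∂z/∂easting = −n_x/n_z = −0.01655 and ∂z/∂northing = −n_y/n_z = −0.47952.
|∇z| = √(a²+b²) = 0.47981, so dip δ = arctan(0.47981) = 25.63°.
True thickness = vertical thickness × cos δ = 57.6 × cos 25.63° = 51.9 m.

51.9 m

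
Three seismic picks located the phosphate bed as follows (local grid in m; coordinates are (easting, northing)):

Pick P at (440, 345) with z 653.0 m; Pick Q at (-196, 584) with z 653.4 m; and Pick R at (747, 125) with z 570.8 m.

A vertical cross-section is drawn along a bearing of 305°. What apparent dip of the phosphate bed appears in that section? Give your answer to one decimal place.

Two edge vectors: Pick P→Pick Q = (-636, 239, 0.4), Pick P→Pick R = (307, -220, -82.2).
Normal n = (Pick P→Pick Q) × (Pick P→Pick R) = (-19557.8, -52156.4, 66547).
So ∂z/∂E = −n_x/n_z = 0.29389 and ∂z/∂N = −n_y/n_z = 0.78375.
Unit vector along 305° is (sin 305°, cos 305°) = (-0.8192, 0.5736).
Slope in that direction = a·(-0.8192) + b·(0.5736) = 0.20880.
Apparent dip = arctan|0.20880| = 11.8° (true dip is 39.9°, so apparent ≤ true as expected).

11.8°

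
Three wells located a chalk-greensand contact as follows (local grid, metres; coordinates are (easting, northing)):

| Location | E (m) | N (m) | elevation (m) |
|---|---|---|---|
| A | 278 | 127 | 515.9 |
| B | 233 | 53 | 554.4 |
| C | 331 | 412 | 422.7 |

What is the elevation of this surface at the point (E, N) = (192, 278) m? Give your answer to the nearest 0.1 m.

518.7 m

Two edge vectors: A→B = (-45, -74, 38.5), A→C = (53, 285, -93.2).
Normal n = (A→B) × (A→C) = (-4075.7, -2153.5, -8903).
So ∂z/∂E = −n_x/n_z = −0.45779 and ∂z/∂N = −n_y/n_z = −0.24188.
Intercept c from A: 515.9 + 127.27 + 30.72 = 673.88.
At (192, 278): z = −87.9 − 67.2 + 673.88 = 518.7 m.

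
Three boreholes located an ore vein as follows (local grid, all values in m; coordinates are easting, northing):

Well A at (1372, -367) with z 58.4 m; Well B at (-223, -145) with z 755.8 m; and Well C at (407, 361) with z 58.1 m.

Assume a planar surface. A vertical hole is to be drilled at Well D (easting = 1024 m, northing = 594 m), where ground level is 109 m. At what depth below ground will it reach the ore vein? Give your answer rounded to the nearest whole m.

547 m

Two edge vectors: Well A→Well B = (-1595, 222, 697.4), Well A→Well C = (-965, 728, -0.3).
Normal n = (Well A→Well B) × (Well A→Well C) = (-507773.8, -673469.5, -946930).
So ∂z/∂easting = −n_x/n_z = −0.53623 and ∂z/∂northing = −n_y/n_z = −0.71121.
Intercept c from Well A: 58.4 + 735.71 − 261.02 = 533.09.
At (1024, 594): z_contact = −549.1 − 422.5 + 533.09 = -438.5 m.
Depth below ground = 109 − (-438.5) = 547 m.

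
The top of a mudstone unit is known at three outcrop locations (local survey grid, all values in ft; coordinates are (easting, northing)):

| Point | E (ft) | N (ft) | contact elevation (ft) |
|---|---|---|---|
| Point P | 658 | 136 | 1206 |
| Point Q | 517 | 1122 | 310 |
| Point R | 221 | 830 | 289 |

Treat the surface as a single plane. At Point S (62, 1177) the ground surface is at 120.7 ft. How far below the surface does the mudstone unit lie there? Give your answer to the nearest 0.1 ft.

Let the plane be z = a·E + b·N + c.
Point Q−Point P: −141a + 986b = −896;  Point R−Point P: −437a + 694b = −917.
Solving gives a = 0.847791, b = −0.787486.
Then c = 1206 − a·658 − b·136 = 755.25.
At (62, 1177): z_contact = 52.56 − 926.87 + 755.25 = -119.06 ft.
Depth below ground = 120.7 − (-119.06) = 239.8 ft.

239.8 ft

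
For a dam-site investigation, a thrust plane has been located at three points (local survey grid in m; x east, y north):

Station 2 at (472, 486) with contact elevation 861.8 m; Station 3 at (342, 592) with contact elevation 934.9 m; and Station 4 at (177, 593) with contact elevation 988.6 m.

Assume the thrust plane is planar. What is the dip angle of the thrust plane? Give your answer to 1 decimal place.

23.6°

Let the plane be z = a·x + b·y + c.
Station 3−Station 2: −130a + 106b = 73.1;  Station 4−Station 2: −295a + 107b = 126.8.
Solving gives a = −0.32368, b = 0.29266.
Gradient magnitude |∇z| = √(a² + b²) = √(0.10477 + 0.08565) = 0.43637.
True dip = arctan(0.43637) = 23.6°, dipping toward SE (azimuth ≈ 132°).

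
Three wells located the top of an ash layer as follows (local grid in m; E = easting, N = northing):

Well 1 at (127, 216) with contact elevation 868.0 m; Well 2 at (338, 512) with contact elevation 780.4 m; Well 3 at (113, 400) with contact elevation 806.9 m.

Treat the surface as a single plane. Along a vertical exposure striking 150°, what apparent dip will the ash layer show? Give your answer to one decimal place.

17.1°

Let the plane be z = a·E + b·N + c.
Well 2−Well 1: 211a + 296b = −87.6;  Well 3−Well 1: −14a + 184b = −61.1.
Solving gives a = 0.04578, b = −0.32858.
Unit vector along 150° is (sin 150°, cos 150°) = (0.5000, -0.8660).
Slope in that direction = a·(0.5000) + b·(-0.8660) = 0.30745.
Apparent dip = arctan|0.30745| = 17.1° (true dip is 18.4°, so apparent ≤ true as expected).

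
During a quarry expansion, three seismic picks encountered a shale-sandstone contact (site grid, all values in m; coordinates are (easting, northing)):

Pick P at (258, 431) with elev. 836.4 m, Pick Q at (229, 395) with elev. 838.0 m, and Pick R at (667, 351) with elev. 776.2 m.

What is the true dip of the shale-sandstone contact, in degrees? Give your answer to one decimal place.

Two edge vectors: Pick P→Pick Q = (-29, -36, 1.6), Pick P→Pick R = (409, -80, -60.2).
Normal n = (Pick P→Pick Q) × (Pick P→Pick R) = (2295.2, -1091.4, 17044).
So ∂z/∂E = −n_x/n_z = −0.13466 and ∂z/∂N = −n_y/n_z = 0.06403.
Gradient magnitude |∇z| = √(a² + b²) = √(0.01813 + 0.00410) = 0.14911.
True dip = arctan(0.14911) = 8.5°, dipping toward ESE (azimuth ≈ 115°).

8.5°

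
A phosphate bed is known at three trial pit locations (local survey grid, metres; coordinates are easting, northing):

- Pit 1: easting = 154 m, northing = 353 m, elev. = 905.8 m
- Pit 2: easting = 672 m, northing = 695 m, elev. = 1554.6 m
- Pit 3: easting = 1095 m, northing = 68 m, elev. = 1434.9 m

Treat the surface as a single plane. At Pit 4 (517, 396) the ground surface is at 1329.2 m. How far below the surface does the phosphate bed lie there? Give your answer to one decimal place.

109.7 m

Two edge vectors: Pit 1→Pit 2 = (518, 342, 648.8), Pit 1→Pit 3 = (941, -285, 529.1).
Normal n = (Pit 1→Pit 2) × (Pit 1→Pit 3) = (365860.2, 336447, -469452).
So ∂z/∂easting = −n_x/n_z = 0.779335 and ∂z/∂northing = −n_y/n_z = 0.716680.
Intercept c from Pit 1: 905.8 − 120.02 − 252.99 = 532.79.
At (517, 396): z_contact = 402.92 + 283.81 + 532.79 = 1219.52 m.
Depth below ground = 1329.2 − 1219.52 = 109.7 m.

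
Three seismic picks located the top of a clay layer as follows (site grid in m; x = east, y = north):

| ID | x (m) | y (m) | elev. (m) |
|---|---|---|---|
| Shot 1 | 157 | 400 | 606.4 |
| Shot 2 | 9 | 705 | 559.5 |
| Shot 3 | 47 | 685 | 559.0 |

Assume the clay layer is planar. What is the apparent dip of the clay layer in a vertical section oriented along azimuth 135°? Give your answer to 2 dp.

Two edge vectors: Shot 1→Shot 2 = (-148, 305, -46.9), Shot 1→Shot 3 = (-110, 285, -47.4).
Normal n = (Shot 1→Shot 2) × (Shot 1→Shot 3) = (-1090.5, -1856.2, -8630).
So ∂z/∂x = −n_x/n_z = −0.12636 and ∂z/∂y = −n_y/n_z = −0.21509.
Unit vector along 135° is (sin 135°, cos 135°) = (0.7071, -0.7071).
Slope in that direction = a·(0.7071) + b·(-0.7071) = 0.06274.
Apparent dip = arctan|0.06274| = 3.59° (true dip is 14.0°, so apparent ≤ true as expected).

3.59°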